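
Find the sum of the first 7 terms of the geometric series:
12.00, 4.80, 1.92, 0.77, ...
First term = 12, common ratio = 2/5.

Sₙ = a(1 - rⁿ) / (1 - r)
S_7 = 12(1 - (2/5)^7) / (1 - (2/5))
S_7 = 12(1 - (128/78125)) / (3/5)
S_7 = 311988/15625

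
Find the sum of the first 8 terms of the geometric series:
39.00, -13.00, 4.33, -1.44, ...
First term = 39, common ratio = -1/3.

Sₙ = a(1 - rⁿ) / (1 - r)
S_8 = 39(1 - (-1/3)^8) / (1 - (-1/3))
S_8 = 39(1 - (1/6561)) / (4/3)
S_8 = 21320/729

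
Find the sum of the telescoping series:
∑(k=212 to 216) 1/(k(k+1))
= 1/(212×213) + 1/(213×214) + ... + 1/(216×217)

Partial fractions: 1/(k(k+1)) = 1/k - 1/(k+1)
The series telescopes:
= (1/212 - 1/213) + (1/213 - 1/214) + ... + (1/216 - 1/217)
= 1/212 - 1/217
= 5/46004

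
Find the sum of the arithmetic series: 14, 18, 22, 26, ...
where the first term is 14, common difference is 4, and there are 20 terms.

Sₙ = n/2 × (first + last)
Last term = a + (n-1)d = 14 + (20-1)×4 = 90
S_20 = 20/2 × (14 + 90)
S_20 = 20/2 × 104 = 1040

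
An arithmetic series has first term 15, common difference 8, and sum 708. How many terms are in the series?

Using S = n/2 × [2a + (n-1)d]
708 = n/2 × [2(15) + (n-1)(8)]
708 = n/2 × [30 + 8n - 8]
1416 = n × [22 + 8n]
8n² + (22)n - 1416 = 0
Discriminant: Δ = (22)² - 4(8)(-1416) = 484 + 45312 = 45796
√Δ = 214
n = [-(22) + √Δ] / (2·8) = (-22 + 214) / 16 = 192 / 16 = 12
(The negative root is discarded since n must be a positive integer.)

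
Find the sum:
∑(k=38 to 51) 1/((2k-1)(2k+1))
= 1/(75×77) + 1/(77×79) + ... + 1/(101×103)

Partial fractions: 1/((2k-1)(2k+1)) = (1/2)[1/(2k-1) - 1/(2k+1)]
The series telescopes:
= (1/2)[1/75 - 1/103]
= 14/7725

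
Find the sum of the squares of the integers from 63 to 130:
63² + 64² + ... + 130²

Use ∑_{k=1}^{n} k² = n(n+1)(2n+1)/6, then subtract the first 62 terms.
∑_{k=1}^{130} k² = 130×131×261/6 = 740805
∑_{k=1}^{62} k² = 62×63×125/6 = 81375
∑_{k=63}^{130} k² = 740805 - 81375 = 659430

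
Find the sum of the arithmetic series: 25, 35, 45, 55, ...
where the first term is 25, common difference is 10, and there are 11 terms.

Sₙ = n/2 × (first + last)
Last term = a + (n-1)d = 25 + (11-1)×10 = 125
S_11 = 11/2 × (25 + 125)
S_11 = 11/2 × 150 = 825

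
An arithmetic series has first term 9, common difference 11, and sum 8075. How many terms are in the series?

Using S = n/2 × [2a + (n-1)d]
8075 = n/2 × [2(9) + (n-1)(11)]
8075 = n/2 × [18 + 11n - 11]
16150 = n × [7 + 11n]
11n² + (7)n - 16150 = 0
Discriminant: Δ = (7)² - 4(11)(-16150) = 49 + 710600 = 710649
√Δ = 843
n = [-(7) + √Δ] / (2·11) = (-7 + 843) / 22 = 836 / 22 = 38
(The negative root is discarded since n must be a positive integer.)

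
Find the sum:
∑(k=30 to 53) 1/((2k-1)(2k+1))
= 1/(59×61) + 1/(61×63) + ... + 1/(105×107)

Partial fractions: 1/((2k-1)(2k+1)) = (1/2)[1/(2k-1) - 1/(2k+1)]
The series telescopes:
= (1/2)[1/59 - 1/107]
= 24/6313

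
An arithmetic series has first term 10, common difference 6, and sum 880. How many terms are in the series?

Using S = n/2 × [2a + (n-1)d]
880 = n/2 × [2(10) + (n-1)(6)]
880 = n/2 × [20 + 6n - 6]
1760 = n × [14 + 6n]
6n² + (14)n - 1760 = 0
Discriminant: Δ = (14)² - 4(6)(-1760) = 196 + 42240 = 42436
√Δ = 206
n = [-(14) + √Δ] / (2·6) = (-14 + 206) / 12 = 192 / 12 = 16
(The negative root is discarded since n must be a positive integer.)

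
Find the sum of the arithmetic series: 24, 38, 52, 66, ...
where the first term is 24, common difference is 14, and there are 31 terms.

Sₙ = n/2 × (first + last)
Last term = a + (n-1)d = 24 + (31-1)×14 = 444
S_31 = 31/2 × (24 + 444)
S_31 = 31/2 × 468 = 7254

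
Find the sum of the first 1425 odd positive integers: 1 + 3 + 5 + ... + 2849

Sum of first n odd numbers = n²
= 1425²
= 2030625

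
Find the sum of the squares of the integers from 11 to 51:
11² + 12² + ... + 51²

Use ∑_{k=1}^{n} k² = n(n+1)(2n+1)/6, then subtract the first 10 terms.
∑_{k=1}^{51} k² = 51×52×103/6 = 45526
∑_{k=1}^{10} k² = 10×11×21/6 = 385
∑_{k=11}^{51} k² = 45526 - 385 = 45141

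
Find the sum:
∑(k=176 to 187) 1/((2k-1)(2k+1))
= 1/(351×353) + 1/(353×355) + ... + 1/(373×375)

Partial fractions: 1/((2k-1)(2k+1)) = (1/2)[1/(2k-1) - 1/(2k+1)]
The series telescopes:
= (1/2)[1/351 - 1/375]
= 4/43875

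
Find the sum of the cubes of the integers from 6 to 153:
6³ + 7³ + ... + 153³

Use ∑_{k=1}^{n} k³ = [n(n+1)/2]², then subtract the first 5 terms.
∑_{k=1}^{153} k³ = [153×154/2]² = 11781² = 138791961
∑_{k=1}^{5} k³ = [5×6/2]² = 15² = 225
∑_{k=6}^{153} k³ = 138791961 - 225 = 138791736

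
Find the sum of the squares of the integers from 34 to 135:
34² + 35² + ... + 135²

Use ∑_{k=1}^{n} k² = n(n+1)(2n+1)/6, then subtract the first 33 terms.
∑_{k=1}^{135} k² = 135×136×271/6 = 829260
∑_{k=1}^{33} k² = 33×34×67/6 = 12529
∑_{k=34}^{135} k² = 829260 - 12529 = 816731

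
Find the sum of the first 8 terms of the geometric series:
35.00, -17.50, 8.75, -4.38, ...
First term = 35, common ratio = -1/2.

Sₙ = a(1 - rⁿ) / (1 - r)
S_8 = 35(1 - (-1/2)^8) / (1 - (-1/2))
S_8 = 35(1 - (1/256)) / (3/2)
S_8 = 2975/128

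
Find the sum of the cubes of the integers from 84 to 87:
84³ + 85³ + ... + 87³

Use ∑_{k=1}^{n} k³ = [n(n+1)/2]², then subtract the first 83 terms.
∑_{k=1}^{87} k³ = [87×88/2]² = 3828² = 14653584
∑_{k=1}^{83} k³ = [83×84/2]² = 3486² = 12152196
∑_{k=84}^{87} k³ = 14653584 - 12152196 = 2501388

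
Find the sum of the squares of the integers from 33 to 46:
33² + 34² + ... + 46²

Use ∑_{k=1}^{n} k² = n(n+1)(2n+1)/6, then subtract the first 32 terms.
∑_{k=1}^{46} k² = 46×47×93/6 = 33511
∑_{k=1}^{32} k² = 32×33×65/6 = 11440
∑_{k=33}^{46} k² = 33511 - 11440 = 22071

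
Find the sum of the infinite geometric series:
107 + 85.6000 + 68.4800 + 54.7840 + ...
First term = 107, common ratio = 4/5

For |r| < 1, S = a / (1 - r)
S = 107 / (1 - (4/5))
S = 107 / (1/5)
S = 535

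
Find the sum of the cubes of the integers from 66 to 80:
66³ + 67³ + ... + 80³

Use ∑_{k=1}^{n} k³ = [n(n+1)/2]², then subtract the first 65 terms.
∑_{k=1}^{80} k³ = [80×81/2]² = 3240² = 10497600
∑_{k=1}^{65} k³ = [65×66/2]² = 2145² = 4601025
∑_{k=66}^{80} k³ = 10497600 - 4601025 = 5896575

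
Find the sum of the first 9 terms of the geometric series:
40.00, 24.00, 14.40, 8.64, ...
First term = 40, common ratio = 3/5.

Sₙ = a(1 - rⁿ) / (1 - r)
S_9 = 40(1 - (3/5)^9) / (1 - (3/5))
S_9 = 40(1 - (19683/1953125)) / (2/5)
S_9 = 7733768/78125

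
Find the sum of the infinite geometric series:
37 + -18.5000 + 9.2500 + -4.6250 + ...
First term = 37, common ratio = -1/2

For |r| < 1, S = a / (1 - r)
S = 37 / (1 - (-1/2))
S = 37 / (3/2)
S = 74/3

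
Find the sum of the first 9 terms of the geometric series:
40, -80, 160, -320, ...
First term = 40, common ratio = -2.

Sₙ = a(1 - rⁿ) / (1 - r)
S_9 = 40(1 - (-2)^9) / (1 - (-2))
S_9 = 40(1 - (-512)) / (3)
S_9 = 6840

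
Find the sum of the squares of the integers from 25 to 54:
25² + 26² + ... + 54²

Use ∑_{k=1}^{n} k² = n(n+1)(2n+1)/6, then subtract the first 24 terms.
∑_{k=1}^{54} k² = 54×55×109/6 = 53955
∑_{k=1}^{24} k² = 24×25×49/6 = 4900
∑_{k=25}^{54} k² = 53955 - 4900 = 49055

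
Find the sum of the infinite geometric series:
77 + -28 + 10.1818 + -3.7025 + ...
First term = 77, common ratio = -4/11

For |r| < 1, S = a / (1 - r)
S = 77 / (1 - (-4/11))
S = 77 / (15/11)
S = 847/15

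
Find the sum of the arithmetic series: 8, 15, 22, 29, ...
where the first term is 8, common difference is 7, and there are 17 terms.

Sₙ = n/2 × (first + last)
Last term = a + (n-1)d = 8 + (17-1)×7 = 120
S_17 = 17/2 × (8 + 120)
S_17 = 17/2 × 128 = 1088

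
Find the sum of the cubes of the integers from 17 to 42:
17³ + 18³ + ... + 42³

Use ∑_{k=1}^{n} k³ = [n(n+1)/2]², then subtract the first 16 terms.
∑_{k=1}^{42} k³ = [42×43/2]² = 903² = 815409
∑_{k=1}^{16} k³ = [16×17/2]² = 136² = 18496
∑_{k=17}^{42} k³ = 815409 - 18496 = 796913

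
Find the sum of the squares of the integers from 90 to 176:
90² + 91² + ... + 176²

Use ∑_{k=1}^{n} k² = n(n+1)(2n+1)/6, then subtract the first 89 terms.
∑_{k=1}^{176} k² = 176×177×353/6 = 1832776
∑_{k=1}^{89} k² = 89×90×179/6 = 238965
∑_{k=90}^{176} k² = 1832776 - 238965 = 1593811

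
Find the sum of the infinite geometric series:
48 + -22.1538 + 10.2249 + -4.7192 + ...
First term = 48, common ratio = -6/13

For |r| < 1, S = a / (1 - r)
S = 48 / (1 - (-6/13))
S = 48 / (19/13)
S = 624/19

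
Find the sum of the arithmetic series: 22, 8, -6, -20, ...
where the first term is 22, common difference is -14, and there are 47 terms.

Sₙ = n/2 × (first + last)
Last term = a + (n-1)d = 22 + (47-1)×(-14) = -622
S_47 = 47/2 × (22 + (-622))
S_47 = 47/2 × (-600) = -14100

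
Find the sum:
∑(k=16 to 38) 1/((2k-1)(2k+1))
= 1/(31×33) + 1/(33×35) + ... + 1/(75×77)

Partial fractions: 1/((2k-1)(2k+1)) = (1/2)[1/(2k-1) - 1/(2k+1)]
The series telescopes:
= (1/2)[1/31 - 1/77]
= 23/2387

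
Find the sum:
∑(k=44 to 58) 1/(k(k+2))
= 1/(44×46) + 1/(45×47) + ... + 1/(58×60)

Partial fractions: 1/(k(k+2)) = (1/2)[1/k - 1/(k+2)]
Telescoping leaves the first two and last two terms:
= (1/2)[1/44 + 1/45 - 1/59 - 1/60]
= 331/58410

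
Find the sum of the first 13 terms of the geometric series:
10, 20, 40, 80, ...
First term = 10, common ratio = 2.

Sₙ = a(1 - rⁿ) / (1 - r)
S_13 = 10(1 - 2^13) / (1 - 2)
S_13 = 10(1 - 8192) / (-1)
S_13 = 81910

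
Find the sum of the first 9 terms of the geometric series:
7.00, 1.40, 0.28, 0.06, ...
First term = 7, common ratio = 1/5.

Sₙ = a(1 - rⁿ) / (1 - r)
S_9 = 7(1 - (1/5)^9) / (1 - (1/5))
S_9 = 7(1 - (1/1953125)) / (4/5)
S_9 = 3417967/390625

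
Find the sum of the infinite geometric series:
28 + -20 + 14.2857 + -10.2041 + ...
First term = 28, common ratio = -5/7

For |r| < 1, S = a / (1 - r)
S = 28 / (1 - (-5/7))
S = 28 / (12/7)
S = 49/3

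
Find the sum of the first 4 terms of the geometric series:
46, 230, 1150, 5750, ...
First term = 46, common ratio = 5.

Sₙ = a(1 - rⁿ) / (1 - r)
S_4 = 46(1 - 5^4) / (1 - 5)
S_4 = 46(1 - 625) / (-4)
S_4 = 7176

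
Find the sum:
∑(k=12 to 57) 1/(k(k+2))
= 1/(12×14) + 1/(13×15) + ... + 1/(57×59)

Partial fractions: 1/(k(k+2)) = (1/2)[1/k - 1/(k+2)]
Telescoping leaves the first two and last two terms:
= (1/2)[1/12 + 1/13 - 1/58 - 1/59]
= 33649/533832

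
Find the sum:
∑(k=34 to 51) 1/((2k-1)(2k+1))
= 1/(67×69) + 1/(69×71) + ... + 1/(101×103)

Partial fractions: 1/((2k-1)(2k+1)) = (1/2)[1/(2k-1) - 1/(2k+1)]
The series telescopes:
= (1/2)[1/67 - 1/103]
= 18/6901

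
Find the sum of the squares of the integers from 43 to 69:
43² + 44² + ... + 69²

Use ∑_{k=1}^{n} k² = n(n+1)(2n+1)/6, then subtract the first 42 terms.
∑_{k=1}^{69} k² = 69×70×139/6 = 111895
∑_{k=1}^{42} k² = 42×43×85/6 = 25585
∑_{k=43}^{69} k² = 111895 - 25585 = 86310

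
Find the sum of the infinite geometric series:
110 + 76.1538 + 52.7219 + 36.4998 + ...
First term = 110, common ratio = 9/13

For |r| < 1, S = a / (1 - r)
S = 110 / (1 - (9/13))
S = 110 / (4/13)
S = 715/2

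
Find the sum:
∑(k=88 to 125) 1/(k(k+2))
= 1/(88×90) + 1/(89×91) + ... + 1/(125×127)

Partial fractions: 1/(k(k+2)) = (1/2)[1/k - 1/(k+2)]
Telescoping leaves the first two and last two terms:
= (1/2)[1/88 + 1/89 - 1/126 - 1/127]
= 425429/125327664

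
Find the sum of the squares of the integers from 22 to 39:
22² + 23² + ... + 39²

Use ∑_{k=1}^{n} k² = n(n+1)(2n+1)/6, then subtract the first 21 terms.
∑_{k=1}^{39} k² = 39×40×79/6 = 20540
∑_{k=1}^{21} k² = 21×22×43/6 = 3311
∑_{k=22}^{39} k² = 20540 - 3311 = 17229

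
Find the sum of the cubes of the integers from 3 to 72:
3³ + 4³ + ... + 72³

Use ∑_{k=1}^{n} k³ = [n(n+1)/2]², then subtract the first 2 terms.
∑_{k=1}^{72} k³ = [72×73/2]² = 2628² = 6906384
∑_{k=1}^{2} k³ = [2×3/2]² = 3² = 9
∑_{k=3}^{72} k³ = 6906384 - 9 = 6906375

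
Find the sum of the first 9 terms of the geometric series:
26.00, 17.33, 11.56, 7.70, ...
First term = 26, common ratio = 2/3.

Sₙ = a(1 - rⁿ) / (1 - r)
S_9 = 26(1 - (2/3)^9) / (1 - (2/3))
S_9 = 26(1 - (512/19683)) / (1/3)
S_9 = 498446/6561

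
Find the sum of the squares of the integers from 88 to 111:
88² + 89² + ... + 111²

Use ∑_{k=1}^{n} k² = n(n+1)(2n+1)/6, then subtract the first 87 terms.
∑_{k=1}^{111} k² = 111×112×223/6 = 462056
∑_{k=1}^{87} k² = 87×88×175/6 = 223300
∑_{k=88}^{111} k² = 462056 - 223300 = 238756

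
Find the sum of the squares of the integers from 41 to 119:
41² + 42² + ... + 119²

Use ∑_{k=1}^{n} k² = n(n+1)(2n+1)/6, then subtract the first 40 terms.
∑_{k=1}^{119} k² = 119×120×239/6 = 568820
∑_{k=1}^{40} k² = 40×41×81/6 = 22140
∑_{k=41}^{119} k² = 568820 - 22140 = 546680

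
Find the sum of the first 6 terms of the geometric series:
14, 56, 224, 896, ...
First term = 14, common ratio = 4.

Sₙ = a(1 - rⁿ) / (1 - r)
S_6 = 14(1 - 4^6) / (1 - 4)
S_6 = 14(1 - 4096) / (-3)
S_6 = 19110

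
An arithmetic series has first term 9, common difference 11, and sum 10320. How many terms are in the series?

Using S = n/2 × [2a + (n-1)d]
10320 = n/2 × [2(9) + (n-1)(11)]
10320 = n/2 × [18 + 11n - 11]
20640 = n × [7 + 11n]
11n² + (7)n - 20640 = 0
Discriminant: Δ = (7)² - 4(11)(-20640) = 49 + 908160 = 908209
√Δ = 953
n = [-(7) + √Δ] / (2·11) = (-7 + 953) / 22 = 946 / 22 = 43
(The negative root is discarded since n must be a positive integer.)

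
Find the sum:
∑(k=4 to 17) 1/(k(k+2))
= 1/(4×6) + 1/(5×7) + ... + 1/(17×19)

Partial fractions: 1/(k(k+2)) = (1/2)[1/k - 1/(k+2)]
Telescoping leaves the first two and last two terms:
= (1/2)[1/4 + 1/5 - 1/18 - 1/19]
= 1169/6840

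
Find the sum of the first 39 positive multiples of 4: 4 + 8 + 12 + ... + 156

Factor out 4: = 4(1 + 2 + ... + 39) = 4 × n(n+1)/2
= 4 × 39×40/2
= 4 × 780
= 3120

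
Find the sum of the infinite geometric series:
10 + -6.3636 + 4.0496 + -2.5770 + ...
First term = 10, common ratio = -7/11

For |r| < 1, S = a / (1 - r)
S = 10 / (1 - (-7/11))
S = 10 / (18/11)
S = 55/9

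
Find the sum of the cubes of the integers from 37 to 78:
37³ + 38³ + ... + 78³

Use ∑_{k=1}^{n} k³ = [n(n+1)/2]², then subtract the first 36 terms.
∑_{k=1}^{78} k³ = [78×79/2]² = 3081² = 9492561
∑_{k=1}^{36} k³ = [36×37/2]² = 666² = 443556
∑_{k=37}^{78} k³ = 9492561 - 443556 = 9049005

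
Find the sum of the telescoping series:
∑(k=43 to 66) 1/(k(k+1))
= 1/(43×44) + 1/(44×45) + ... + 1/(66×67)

Partial fractions: 1/(k(k+1)) = 1/k - 1/(k+1)
The series telescopes:
= (1/43 - 1/44) + (1/44 - 1/45) + ... + (1/66 - 1/67)
= 1/43 - 1/67
= 24/2881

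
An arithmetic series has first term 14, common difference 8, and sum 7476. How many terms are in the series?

Using S = n/2 × [2a + (n-1)d]
7476 = n/2 × [2(14) + (n-1)(8)]
7476 = n/2 × [28 + 8n - 8]
14952 = n × [20 + 8n]
8n² + (20)n - 14952 = 0
Discriminant: Δ = (20)² - 4(8)(-14952) = 400 + 478464 = 478864
√Δ = 692
n = [-(20) + √Δ] / (2·8) = (-20 + 692) / 16 = 672 / 16 = 42
(The negative root is discarded since n must be a positive integer.)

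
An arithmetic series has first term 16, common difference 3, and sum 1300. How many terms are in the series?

Using S = n/2 × [2a + (n-1)d]
1300 = n/2 × [2(16) + (n-1)(3)]
1300 = n/2 × [32 + 3n - 3]
2600 = n × [29 + 3n]
3n² + (29)n - 2600 = 0
Discriminant: Δ = (29)² - 4(3)(-2600) = 841 + 31200 = 32041
√Δ = 179
n = [-(29) + √Δ] / (2·3) = (-29 + 179) / 6 = 150 / 6 = 25
(The negative root is discarded since n must be a positive integer.)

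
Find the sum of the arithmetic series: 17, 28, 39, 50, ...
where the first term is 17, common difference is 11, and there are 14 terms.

Sₙ = n/2 × (first + last)
Last term = a + (n-1)d = 17 + (14-1)×11 = 160
S_14 = 14/2 × (17 + 160)
S_14 = 14/2 × 177 = 1239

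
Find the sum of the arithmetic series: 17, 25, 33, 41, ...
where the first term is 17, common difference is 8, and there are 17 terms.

Sₙ = n/2 × (first + last)
Last term = a + (n-1)d = 17 + (17-1)×8 = 145
S_17 = 17/2 × (17 + 145)
S_17 = 17/2 × 162 = 1377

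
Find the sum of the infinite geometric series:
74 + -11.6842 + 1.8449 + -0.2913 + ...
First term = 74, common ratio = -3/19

For |r| < 1, S = a / (1 - r)
S = 74 / (1 - (-3/19))
S = 74 / (22/19)
S = 703/11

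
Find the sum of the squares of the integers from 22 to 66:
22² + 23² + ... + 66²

Use ∑_{k=1}^{n} k² = n(n+1)(2n+1)/6, then subtract the first 21 terms.
∑_{k=1}^{66} k² = 66×67×133/6 = 98021
∑_{k=1}^{21} k² = 21×22×43/6 = 3311
∑_{k=22}^{66} k² = 98021 - 3311 = 94710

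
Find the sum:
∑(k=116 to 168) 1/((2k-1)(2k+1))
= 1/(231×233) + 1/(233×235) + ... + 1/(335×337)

Partial fractions: 1/((2k-1)(2k+1)) = (1/2)[1/(2k-1) - 1/(2k+1)]
The series telescopes:
= (1/2)[1/231 - 1/337]
= 53/77847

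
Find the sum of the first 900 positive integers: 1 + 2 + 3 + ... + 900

Formula: ∑k = n(n+1)/2
= 900×901/2
= 810900/2
= 405450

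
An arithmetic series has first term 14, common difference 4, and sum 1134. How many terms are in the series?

Using S = n/2 × [2a + (n-1)d]
1134 = n/2 × [2(14) + (n-1)(4)]
1134 = n/2 × [28 + 4n - 4]
2268 = n × [24 + 4n]
4n² + (24)n - 2268 = 0
Discriminant: Δ = (24)² - 4(4)(-2268) = 576 + 36288 = 36864
√Δ = 192
n = [-(24) + √Δ] / (2·4) = (-24 + 192) / 8 = 168 / 8 = 21
(The negative root is discarded since n must be a positive integer.)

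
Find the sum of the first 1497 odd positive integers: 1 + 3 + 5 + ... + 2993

Sum of first n odd numbers = n²
= 1497²
= 2241009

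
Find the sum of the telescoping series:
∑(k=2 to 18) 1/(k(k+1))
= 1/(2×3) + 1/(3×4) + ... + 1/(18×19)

Partial fractions: 1/(k(k+1)) = 1/k - 1/(k+1)
The series telescopes:
= (1/2 - 1/3) + (1/3 - 1/4) + ... + (1/18 - 1/19)
= 1/2 - 1/19
= 17/38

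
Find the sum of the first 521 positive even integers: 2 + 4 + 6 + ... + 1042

Sum of first n even numbers = n(n+1)
= 521×522
= 271962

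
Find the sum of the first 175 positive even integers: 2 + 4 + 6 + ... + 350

Sum of first n even numbers = n(n+1)
= 175×176
= 30800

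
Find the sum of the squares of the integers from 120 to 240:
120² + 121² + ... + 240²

Use ∑_{k=1}^{n} k² = n(n+1)(2n+1)/6, then subtract the first 119 terms.
∑_{k=1}^{240} k² = 240×241×481/6 = 4636840
∑_{k=1}^{119} k² = 119×120×239/6 = 568820
∑_{k=120}^{240} k² = 4636840 - 568820 = 4068020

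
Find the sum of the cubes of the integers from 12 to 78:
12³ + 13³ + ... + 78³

Use ∑_{k=1}^{n} k³ = [n(n+1)/2]², then subtract the first 11 terms.
∑_{k=1}^{78} k³ = [78×79/2]² = 3081² = 9492561
∑_{k=1}^{11} k³ = [11×12/2]² = 66² = 4356
∑_{k=12}^{78} k³ = 9492561 - 4356 = 9488205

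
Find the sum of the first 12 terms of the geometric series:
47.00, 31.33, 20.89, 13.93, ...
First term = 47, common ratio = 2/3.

Sₙ = a(1 - rⁿ) / (1 - r)
S_12 = 47(1 - (2/3)^12) / (1 - (2/3))
S_12 = 47(1 - (4096/531441)) / (1/3)
S_12 = 24785215/177147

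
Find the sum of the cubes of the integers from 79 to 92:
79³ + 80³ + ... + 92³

Use ∑_{k=1}^{n} k³ = [n(n+1)/2]², then subtract the first 78 terms.
∑_{k=1}^{92} k³ = [92×93/2]² = 4278² = 18301284
∑_{k=1}^{78} k³ = [78×79/2]² = 3081² = 9492561
∑_{k=79}^{92} k³ = 18301284 - 9492561 = 8808723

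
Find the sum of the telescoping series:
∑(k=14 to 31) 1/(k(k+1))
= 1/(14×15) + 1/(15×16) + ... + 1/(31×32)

Partial fractions: 1/(k(k+1)) = 1/k - 1/(k+1)
The series telescopes:
= (1/14 - 1/15) + (1/15 - 1/16) + ... + (1/31 - 1/32)
= 1/14 - 1/32
= 9/224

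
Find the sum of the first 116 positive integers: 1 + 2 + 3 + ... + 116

Formula: ∑k = n(n+1)/2
= 116×117/2
= 13572/2
= 6786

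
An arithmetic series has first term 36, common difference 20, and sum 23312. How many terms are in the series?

Using S = n/2 × [2a + (n-1)d]
23312 = n/2 × [2(36) + (n-1)(20)]
23312 = n/2 × [72 + 20n - 20]
46624 = n × [52 + 20n]
20n² + (52)n - 46624 = 0
Discriminant: Δ = (52)² - 4(20)(-46624) = 2704 + 3729920 = 3732624
√Δ = 1932
n = [-(52) + √Δ] / (2·20) = (-52 + 1932) / 40 = 1880 / 40 = 47
(The negative root is discarded since n must be a positive integer.)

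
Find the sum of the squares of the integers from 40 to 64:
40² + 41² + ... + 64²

Use ∑_{k=1}^{n} k² = n(n+1)(2n+1)/6, then subtract the first 39 terms.
∑_{k=1}^{64} k² = 64×65×129/6 = 89440
∑_{k=1}^{39} k² = 39×40×79/6 = 20540
∑_{k=40}^{64} k² = 89440 - 20540 = 68900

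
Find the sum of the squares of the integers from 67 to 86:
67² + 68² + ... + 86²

Use ∑_{k=1}^{n} k² = n(n+1)(2n+1)/6, then subtract the first 66 terms.
∑_{k=1}^{86} k² = 86×87×173/6 = 215731
∑_{k=1}^{66} k² = 66×67×133/6 = 98021
∑_{k=67}^{86} k² = 215731 - 98021 = 117710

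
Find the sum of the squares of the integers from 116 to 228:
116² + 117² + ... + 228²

Use ∑_{k=1}^{n} k² = n(n+1)(2n+1)/6, then subtract the first 115 terms.
∑_{k=1}^{228} k² = 228×229×457/6 = 3976814
∑_{k=1}^{115} k² = 115×116×231/6 = 513590
∑_{k=116}^{228} k² = 3976814 - 513590 = 3463224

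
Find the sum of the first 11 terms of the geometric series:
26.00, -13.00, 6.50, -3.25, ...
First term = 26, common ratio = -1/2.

Sₙ = a(1 - rⁿ) / (1 - r)
S_11 = 26(1 - (-1/2)^11) / (1 - (-1/2))
S_11 = 26(1 - (-1/2048)) / (3/2)
S_11 = 8879/512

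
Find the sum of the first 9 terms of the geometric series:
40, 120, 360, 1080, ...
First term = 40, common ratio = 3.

Sₙ = a(1 - rⁿ) / (1 - r)
S_9 = 40(1 - 3^9) / (1 - 3)
S_9 = 40(1 - 19683) / (-2)
S_9 = 393640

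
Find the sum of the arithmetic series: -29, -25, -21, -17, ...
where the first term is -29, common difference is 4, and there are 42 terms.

Sₙ = n/2 × (first + last)
Last term = a + (n-1)d = -29 + (42-1)×4 = 135
S_42 = 42/2 × (-29 + 135)
S_42 = 42/2 × 106 = 2226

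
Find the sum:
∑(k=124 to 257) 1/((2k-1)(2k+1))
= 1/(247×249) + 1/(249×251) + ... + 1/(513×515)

Partial fractions: 1/((2k-1)(2k+1)) = (1/2)[1/(2k-1) - 1/(2k+1)]
The series telescopes:
= (1/2)[1/247 - 1/515]
= 134/127205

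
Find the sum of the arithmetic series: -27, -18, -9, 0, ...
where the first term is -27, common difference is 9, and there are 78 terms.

Sₙ = n/2 × (first + last)
Last term = a + (n-1)d = -27 + (78-1)×9 = 666
S_78 = 78/2 × (-27 + 666)
S_78 = 78/2 × 639 = 24921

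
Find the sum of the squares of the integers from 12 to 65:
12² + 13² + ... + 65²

Use ∑_{k=1}^{n} k² = n(n+1)(2n+1)/6, then subtract the first 11 terms.
∑_{k=1}^{65} k² = 65×66×131/6 = 93665
∑_{k=1}^{11} k² = 11×12×23/6 = 506
∑_{k=12}^{65} k² = 93665 - 506 = 93159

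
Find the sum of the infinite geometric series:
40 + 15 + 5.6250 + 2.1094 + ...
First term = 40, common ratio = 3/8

For |r| < 1, S = a / (1 - r)
S = 40 / (1 - (3/8))
S = 40 / (5/8)
S = 64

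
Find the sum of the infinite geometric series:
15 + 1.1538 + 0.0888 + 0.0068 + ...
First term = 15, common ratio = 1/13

For |r| < 1, S = a / (1 - r)
S = 15 / (1 - (1/13))
S = 15 / (12/13)
S = 65/4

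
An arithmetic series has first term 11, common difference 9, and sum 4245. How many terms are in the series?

Using S = n/2 × [2a + (n-1)d]
4245 = n/2 × [2(11) + (n-1)(9)]
4245 = n/2 × [22 + 9n - 9]
8490 = n × [13 + 9n]
9n² + (13)n - 8490 = 0
Discriminant: Δ = (13)² - 4(9)(-8490) = 169 + 305640 = 305809
√Δ = 553
n = [-(13) + √Δ] / (2·9) = (-13 + 553) / 18 = 540 / 18 = 30
(The negative root is discarded since n must be a positive integer.)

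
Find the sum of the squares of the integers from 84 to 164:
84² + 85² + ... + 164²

Use ∑_{k=1}^{n} k² = n(n+1)(2n+1)/6, then subtract the first 83 terms.
∑_{k=1}^{164} k² = 164×165×329/6 = 1483790
∑_{k=1}^{83} k² = 83×84×167/6 = 194054
∑_{k=84}^{164} k² = 1483790 - 194054 = 1289736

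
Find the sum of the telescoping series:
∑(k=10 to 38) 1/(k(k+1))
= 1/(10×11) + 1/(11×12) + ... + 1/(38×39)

Partial fractions: 1/(k(k+1)) = 1/k - 1/(k+1)
The series telescopes:
= (1/10 - 1/11) + (1/11 - 1/12) + ... + (1/38 - 1/39)
= 1/10 - 1/39
= 29/390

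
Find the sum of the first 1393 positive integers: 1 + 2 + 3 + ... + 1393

Formula: ∑k = n(n+1)/2
= 1393×1394/2
= 1941842/2
= 970921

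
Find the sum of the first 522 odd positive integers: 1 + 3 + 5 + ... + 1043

Sum of first n odd numbers = n²
= 522²
= 272484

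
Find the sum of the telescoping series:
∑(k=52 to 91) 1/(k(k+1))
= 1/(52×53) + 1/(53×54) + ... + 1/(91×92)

Partial fractions: 1/(k(k+1)) = 1/k - 1/(k+1)
The series telescopes:
= (1/52 - 1/53) + (1/53 - 1/54) + ... + (1/91 - 1/92)
= 1/52 - 1/92
= 5/598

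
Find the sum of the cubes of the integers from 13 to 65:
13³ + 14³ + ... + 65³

Use ∑_{k=1}^{n} k³ = [n(n+1)/2]², then subtract the first 12 terms.
∑_{k=1}^{65} k³ = [65×66/2]² = 2145² = 4601025
∑_{k=1}^{12} k³ = [12×13/2]² = 78² = 6084
∑_{k=13}^{65} k³ = 4601025 - 6084 = 4594941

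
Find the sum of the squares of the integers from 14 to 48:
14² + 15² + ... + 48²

Use ∑_{k=1}^{n} k² = n(n+1)(2n+1)/6, then subtract the first 13 terms.
∑_{k=1}^{48} k² = 48×49×97/6 = 38024
∑_{k=1}^{13} k² = 13×14×27/6 = 819
∑_{k=14}^{48} k² = 38024 - 819 = 37205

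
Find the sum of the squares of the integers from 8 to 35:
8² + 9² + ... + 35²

Use ∑_{k=1}^{n} k² = n(n+1)(2n+1)/6, then subtract the first 7 terms.
∑_{k=1}^{35} k² = 35×36×71/6 = 14910
∑_{k=1}^{7} k² = 7×8×15/6 = 140
∑_{k=8}^{35} k² = 14910 - 140 = 14770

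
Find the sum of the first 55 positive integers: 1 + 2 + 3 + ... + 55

Formula: ∑k = n(n+1)/2
= 55×56/2
= 3080/2
= 1540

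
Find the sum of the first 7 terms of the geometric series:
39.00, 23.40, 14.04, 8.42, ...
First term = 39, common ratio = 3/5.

Sₙ = a(1 - rⁿ) / (1 - r)
S_7 = 39(1 - (3/5)^7) / (1 - (3/5))
S_7 = 39(1 - (2187/78125)) / (2/5)
S_7 = 1480791/15625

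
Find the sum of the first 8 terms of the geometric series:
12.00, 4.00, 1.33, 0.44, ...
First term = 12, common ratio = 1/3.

Sₙ = a(1 - rⁿ) / (1 - r)
S_8 = 12(1 - (1/3)^8) / (1 - (1/3))
S_8 = 12(1 - (1/6561)) / (2/3)
S_8 = 13120/729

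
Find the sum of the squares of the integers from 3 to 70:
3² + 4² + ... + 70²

Use ∑_{k=1}^{n} k² = n(n+1)(2n+1)/6, then subtract the first 2 terms.
∑_{k=1}^{70} k² = 70×71×141/6 = 116795
∑_{k=1}^{2} k² = 2×3×5/6 = 5
∑_{k=3}^{70} k² = 116795 - 5 = 116790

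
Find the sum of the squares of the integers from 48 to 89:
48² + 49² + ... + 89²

Use ∑_{k=1}^{n} k² = n(n+1)(2n+1)/6, then subtract the first 47 terms.
∑_{k=1}^{89} k² = 89×90×179/6 = 238965
∑_{k=1}^{47} k² = 47×48×95/6 = 35720
∑_{k=48}^{89} k² = 238965 - 35720 = 203245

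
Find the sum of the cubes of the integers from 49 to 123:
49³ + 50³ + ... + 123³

Use ∑_{k=1}^{n} k³ = [n(n+1)/2]², then subtract the first 48 terms.
∑_{k=1}^{123} k³ = [123×124/2]² = 7626² = 58155876
∑_{k=1}^{48} k³ = [48×49/2]² = 1176² = 1382976
∑_{k=49}^{123} k³ = 58155876 - 1382976 = 56772900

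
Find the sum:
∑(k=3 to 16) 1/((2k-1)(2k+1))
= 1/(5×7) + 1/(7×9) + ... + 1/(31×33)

Partial fractions: 1/((2k-1)(2k+1)) = (1/2)[1/(2k-1) - 1/(2k+1)]
The series telescopes:
= (1/2)[1/5 - 1/33]
= 14/165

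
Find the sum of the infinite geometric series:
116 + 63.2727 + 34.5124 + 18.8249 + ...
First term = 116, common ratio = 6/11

For |r| < 1, S = a / (1 - r)
S = 116 / (1 - (6/11))
S = 116 / (5/11)
S = 1276/5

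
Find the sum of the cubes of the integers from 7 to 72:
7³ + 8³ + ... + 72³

Use ∑_{k=1}^{n} k³ = [n(n+1)/2]², then subtract the first 6 terms.
∑_{k=1}^{72} k³ = [72×73/2]² = 2628² = 6906384
∑_{k=1}^{6} k³ = [6×7/2]² = 21² = 441
∑_{k=7}^{72} k³ = 6906384 - 441 = 6905943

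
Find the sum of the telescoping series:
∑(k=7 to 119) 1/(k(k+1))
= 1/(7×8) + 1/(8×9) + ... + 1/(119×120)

Partial fractions: 1/(k(k+1)) = 1/k - 1/(k+1)
The series telescopes:
= (1/7 - 1/8) + (1/8 - 1/9) + ... + (1/119 - 1/120)
= 1/7 - 1/120
= 113/840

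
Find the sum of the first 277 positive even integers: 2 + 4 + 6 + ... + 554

Sum of first n even numbers = n(n+1)
= 277×278
= 77006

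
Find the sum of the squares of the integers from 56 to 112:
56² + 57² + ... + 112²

Use ∑_{k=1}^{n} k² = n(n+1)(2n+1)/6, then subtract the first 55 terms.
∑_{k=1}^{112} k² = 112×113×225/6 = 474600
∑_{k=1}^{55} k² = 55×56×111/6 = 56980
∑_{k=56}^{112} k² = 474600 - 56980 = 417620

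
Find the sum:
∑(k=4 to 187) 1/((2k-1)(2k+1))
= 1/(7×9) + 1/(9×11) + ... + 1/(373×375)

Partial fractions: 1/((2k-1)(2k+1)) = (1/2)[1/(2k-1) - 1/(2k+1)]
The series telescopes:
= (1/2)[1/7 - 1/375]
= 184/2625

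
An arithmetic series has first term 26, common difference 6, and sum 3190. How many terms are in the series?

Using S = n/2 × [2a + (n-1)d]
3190 = n/2 × [2(26) + (n-1)(6)]
3190 = n/2 × [52 + 6n - 6]
6380 = n × [46 + 6n]
6n² + (46)n - 6380 = 0
Discriminant: Δ = (46)² - 4(6)(-6380) = 2116 + 153120 = 155236
√Δ = 394
n = [-(46) + √Δ] / (2·6) = (-46 + 394) / 12 = 348 / 12 = 29
(The negative root is discarded since n must be a positive integer.)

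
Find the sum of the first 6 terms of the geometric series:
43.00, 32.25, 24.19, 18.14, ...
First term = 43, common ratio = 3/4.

Sₙ = a(1 - rⁿ) / (1 - r)
S_6 = 43(1 - (3/4)^6) / (1 - (3/4))
S_6 = 43(1 - (729/4096)) / (1/4)
S_6 = 144781/1024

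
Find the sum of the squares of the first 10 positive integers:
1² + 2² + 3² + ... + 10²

Formula: ∑k² = n(n+1)(2n+1)/6
= 10×11×21/6
= 2310/6
= 385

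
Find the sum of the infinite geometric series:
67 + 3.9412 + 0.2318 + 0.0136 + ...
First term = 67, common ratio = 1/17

For |r| < 1, S = a / (1 - r)
S = 67 / (1 - (1/17))
S = 67 / (16/17)
S = 1139/16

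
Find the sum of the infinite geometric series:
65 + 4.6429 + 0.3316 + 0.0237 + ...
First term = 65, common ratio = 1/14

For |r| < 1, S = a / (1 - r)
S = 65 / (1 - (1/14))
S = 65 / (13/14)
S = 70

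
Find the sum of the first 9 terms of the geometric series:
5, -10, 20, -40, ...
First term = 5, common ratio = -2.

Sₙ = a(1 - rⁿ) / (1 - r)
S_9 = 5(1 - (-2)^9) / (1 - (-2))
S_9 = 5(1 - (-512)) / (3)
S_9 = 855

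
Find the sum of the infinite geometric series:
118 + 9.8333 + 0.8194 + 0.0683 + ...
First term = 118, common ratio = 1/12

For |r| < 1, S = a / (1 - r)
S = 118 / (1 - (1/12))
S = 118 / (11/12)
S = 1416/11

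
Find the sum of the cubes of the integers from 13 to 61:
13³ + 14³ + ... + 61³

Use ∑_{k=1}^{n} k³ = [n(n+1)/2]², then subtract the first 12 terms.
∑_{k=1}^{61} k³ = [61×62/2]² = 1891² = 3575881
∑_{k=1}^{12} k³ = [12×13/2]² = 78² = 6084
∑_{k=13}^{61} k³ = 3575881 - 6084 = 3569797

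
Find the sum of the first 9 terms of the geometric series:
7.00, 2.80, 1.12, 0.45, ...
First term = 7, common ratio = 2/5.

Sₙ = a(1 - rⁿ) / (1 - r)
S_9 = 7(1 - (2/5)^9) / (1 - (2/5))
S_9 = 7(1 - (512/1953125)) / (3/5)
S_9 = 4556097/390625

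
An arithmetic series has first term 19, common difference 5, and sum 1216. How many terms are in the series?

Using S = n/2 × [2a + (n-1)d]
1216 = n/2 × [2(19) + (n-1)(5)]
1216 = n/2 × [38 + 5n - 5]
2432 = n × [33 + 5n]
5n² + (33)n - 2432 = 0
Discriminant: Δ = (33)² - 4(5)(-2432) = 1089 + 48640 = 49729
√Δ = 223
n = [-(33) + √Δ] / (2·5) = (-33 + 223) / 10 = 190 / 10 = 19
(The negative root is discarded since n must be a positive integer.)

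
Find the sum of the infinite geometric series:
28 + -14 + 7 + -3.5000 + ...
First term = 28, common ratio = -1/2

For |r| < 1, S = a / (1 - r)
S = 28 / (1 - (-1/2))
S = 28 / (3/2)
S = 56/3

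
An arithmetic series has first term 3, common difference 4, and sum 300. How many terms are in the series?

Using S = n/2 × [2a + (n-1)d]
300 = n/2 × [2(3) + (n-1)(4)]
300 = n/2 × [6 + 4n - 4]
600 = n × [2 + 4n]
4n² + (2)n - 600 = 0
Discriminant: Δ = (2)² - 4(4)(-600) = 4 + 9600 = 9604
√Δ = 98
n = [-(2) + √Δ] / (2·4) = (-2 + 98) / 8 = 96 / 8 = 12
(The negative root is discarded since n must be a positive integer.)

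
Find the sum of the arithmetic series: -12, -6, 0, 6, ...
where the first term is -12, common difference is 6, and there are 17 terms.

Sₙ = n/2 × (first + last)
Last term = a + (n-1)d = -12 + (17-1)×6 = 84
S_17 = 17/2 × (-12 + 84)
S_17 = 17/2 × 72 = 612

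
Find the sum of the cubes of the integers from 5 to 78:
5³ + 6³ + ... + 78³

Use ∑_{k=1}^{n} k³ = [n(n+1)/2]², then subtract the first 4 terms.
∑_{k=1}^{78} k³ = [78×79/2]² = 3081² = 9492561
∑_{k=1}^{4} k³ = [4×5/2]² = 10² = 100
∑_{k=5}^{78} k³ = 9492561 - 100 = 9492461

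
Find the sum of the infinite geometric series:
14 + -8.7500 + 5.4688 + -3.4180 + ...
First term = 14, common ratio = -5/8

For |r| < 1, S = a / (1 - r)
S = 14 / (1 - (-5/8))
S = 14 / (13/8)
S = 112/13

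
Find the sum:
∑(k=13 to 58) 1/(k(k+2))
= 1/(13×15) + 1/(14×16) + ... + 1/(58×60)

Partial fractions: 1/(k(k+2)) = (1/2)[1/k - 1/(k+2)]
Telescoping leaves the first two and last two terms:
= (1/2)[1/13 + 1/14 - 1/59 - 1/60]
= 36961/644280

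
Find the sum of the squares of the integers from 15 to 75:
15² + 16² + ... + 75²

Use ∑_{k=1}^{n} k² = n(n+1)(2n+1)/6, then subtract the first 14 terms.
∑_{k=1}^{75} k² = 75×76×151/6 = 143450
∑_{k=1}^{14} k² = 14×15×29/6 = 1015
∑_{k=15}^{75} k² = 143450 - 1015 = 142435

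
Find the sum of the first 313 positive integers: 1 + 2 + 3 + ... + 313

Formula: ∑k = n(n+1)/2
= 313×314/2
= 98282/2
= 49141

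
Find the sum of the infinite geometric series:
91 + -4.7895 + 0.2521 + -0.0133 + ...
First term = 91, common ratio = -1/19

For |r| < 1, S = a / (1 - r)
S = 91 / (1 - (-1/19))
S = 91 / (20/19)
S = 1729/20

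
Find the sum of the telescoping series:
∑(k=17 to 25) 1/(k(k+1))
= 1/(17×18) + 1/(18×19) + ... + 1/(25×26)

Partial fractions: 1/(k(k+1)) = 1/k - 1/(k+1)
The series telescopes:
= (1/17 - 1/18) + (1/18 - 1/19) + ... + (1/25 - 1/26)
= 1/17 - 1/26
= 9/442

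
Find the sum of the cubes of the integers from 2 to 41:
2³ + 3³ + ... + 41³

Use ∑_{k=1}^{n} k³ = [n(n+1)/2]², then subtract the first 1 terms.
∑_{k=1}^{41} k³ = [41×42/2]² = 861² = 741321
∑_{k=1}^{1} k³ = [1×2/2]² = 1² = 1
∑_{k=2}^{41} k³ = 741321 - 1 = 741320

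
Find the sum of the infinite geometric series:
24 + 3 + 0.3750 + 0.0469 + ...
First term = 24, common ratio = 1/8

For |r| < 1, S = a / (1 - r)
S = 24 / (1 - (1/8))
S = 24 / (7/8)
S = 192/7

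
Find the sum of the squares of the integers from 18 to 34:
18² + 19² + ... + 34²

Use ∑_{k=1}^{n} k² = n(n+1)(2n+1)/6, then subtract the first 17 terms.
∑_{k=1}^{34} k² = 34×35×69/6 = 13685
∑_{k=1}^{17} k² = 17×18×35/6 = 1785
∑_{k=18}^{34} k² = 13685 - 1785 = 11900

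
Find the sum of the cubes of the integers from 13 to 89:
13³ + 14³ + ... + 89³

Use ∑_{k=1}^{n} k³ = [n(n+1)/2]², then subtract the first 12 terms.
∑_{k=1}^{89} k³ = [89×90/2]² = 4005² = 16040025
∑_{k=1}^{12} k³ = [12×13/2]² = 78² = 6084
∑_{k=13}^{89} k³ = 16040025 - 6084 = 16033941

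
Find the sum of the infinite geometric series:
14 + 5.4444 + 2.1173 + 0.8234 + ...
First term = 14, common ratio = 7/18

For |r| < 1, S = a / (1 - r)
S = 14 / (1 - (7/18))
S = 14 / (11/18)
S = 252/11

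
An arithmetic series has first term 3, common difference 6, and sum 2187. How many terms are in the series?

Using S = n/2 × [2a + (n-1)d]
2187 = n/2 × [2(3) + (n-1)(6)]
2187 = n/2 × [6 + 6n - 6]
4374 = n × [0 + 6n]
6n² + (0)n - 4374 = 0
Discriminant: Δ = (0)² - 4(6)(-4374) = 0 + 104976 = 104976
√Δ = 324
n = [-(0) + √Δ] / (2·6) = (0 + 324) / 12 = 324 / 12 = 27
(The negative root is discarded since n must be a positive integer.)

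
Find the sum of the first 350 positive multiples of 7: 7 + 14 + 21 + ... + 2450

Factor out 7: = 7(1 + 2 + ... + 350) = 7 × n(n+1)/2
= 7 × 350×351/2
= 7 × 61425
= 429975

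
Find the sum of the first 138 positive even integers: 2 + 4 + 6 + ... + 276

Sum of first n even numbers = n(n+1)
= 138×139
= 19182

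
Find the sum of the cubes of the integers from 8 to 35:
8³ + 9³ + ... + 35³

Use ∑_{k=1}^{n} k³ = [n(n+1)/2]², then subtract the first 7 terms.
∑_{k=1}^{35} k³ = [35×36/2]² = 630² = 396900
∑_{k=1}^{7} k³ = [7×8/2]² = 28² = 784
∑_{k=8}^{35} k³ = 396900 - 784 = 396116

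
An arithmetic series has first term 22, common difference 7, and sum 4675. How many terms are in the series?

Using S = n/2 × [2a + (n-1)d]
4675 = n/2 × [2(22) + (n-1)(7)]
4675 = n/2 × [44 + 7n - 7]
9350 = n × [37 + 7n]
7n² + (37)n - 9350 = 0
Discriminant: Δ = (37)² - 4(7)(-9350) = 1369 + 261800 = 263169
√Δ = 513
n = [-(37) + √Δ] / (2·7) = (-37 + 513) / 14 = 476 / 14 = 34
(The negative root is discarded since n must be a positive integer.)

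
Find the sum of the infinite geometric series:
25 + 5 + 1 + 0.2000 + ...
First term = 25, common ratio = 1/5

For |r| < 1, S = a / (1 - r)
S = 25 / (1 - (1/5))
S = 25 / (4/5)
S = 125/4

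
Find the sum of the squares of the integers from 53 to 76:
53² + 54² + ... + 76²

Use ∑_{k=1}^{n} k² = n(n+1)(2n+1)/6, then subtract the first 52 terms.
∑_{k=1}^{76} k² = 76×77×153/6 = 149226
∑_{k=1}^{52} k² = 52×53×105/6 = 48230
∑_{k=53}^{76} k² = 149226 - 48230 = 100996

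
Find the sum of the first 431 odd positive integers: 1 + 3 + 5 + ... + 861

Sum of first n odd numbers = n²
= 431²
= 185761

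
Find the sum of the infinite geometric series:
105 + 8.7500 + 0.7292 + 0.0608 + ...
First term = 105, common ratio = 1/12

For |r| < 1, S = a / (1 - r)
S = 105 / (1 - (1/12))
S = 105 / (11/12)
S = 1260/11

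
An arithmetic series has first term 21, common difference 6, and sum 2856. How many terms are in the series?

Using S = n/2 × [2a + (n-1)d]
2856 = n/2 × [2(21) + (n-1)(6)]
2856 = n/2 × [42 + 6n - 6]
5712 = n × [36 + 6n]
6n² + (36)n - 5712 = 0
Discriminant: Δ = (36)² - 4(6)(-5712) = 1296 + 137088 = 138384
√Δ = 372
n = [-(36) + √Δ] / (2·6) = (-36 + 372) / 12 = 336 / 12 = 28
(The negative root is discarded since n must be a positive integer.)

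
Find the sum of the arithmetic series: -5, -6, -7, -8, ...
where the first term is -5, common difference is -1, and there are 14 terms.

Sₙ = n/2 × (first + last)
Last term = a + (n-1)d = -5 + (14-1)×(-1) = -18
S_14 = 14/2 × (-5 + (-18))
S_14 = 14/2 × (-23) = -161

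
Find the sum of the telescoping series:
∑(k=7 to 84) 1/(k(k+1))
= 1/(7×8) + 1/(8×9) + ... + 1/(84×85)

Partial fractions: 1/(k(k+1)) = 1/k - 1/(k+1)
The series telescopes:
= (1/7 - 1/8) + (1/8 - 1/9) + ... + (1/84 - 1/85)
= 1/7 - 1/85
= 78/595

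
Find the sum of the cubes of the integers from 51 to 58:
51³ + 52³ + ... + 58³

Use ∑_{k=1}^{n} k³ = [n(n+1)/2]², then subtract the first 50 terms.
∑_{k=1}^{58} k³ = [58×59/2]² = 1711² = 2927521
∑_{k=1}^{50} k³ = [50×51/2]² = 1275² = 1625625
∑_{k=51}^{58} k³ = 2927521 - 1625625 = 1301896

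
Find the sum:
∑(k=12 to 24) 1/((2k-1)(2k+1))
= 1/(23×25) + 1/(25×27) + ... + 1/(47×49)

Partial fractions: 1/((2k-1)(2k+1)) = (1/2)[1/(2k-1) - 1/(2k+1)]
The series telescopes:
= (1/2)[1/23 - 1/49]
= 13/1127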